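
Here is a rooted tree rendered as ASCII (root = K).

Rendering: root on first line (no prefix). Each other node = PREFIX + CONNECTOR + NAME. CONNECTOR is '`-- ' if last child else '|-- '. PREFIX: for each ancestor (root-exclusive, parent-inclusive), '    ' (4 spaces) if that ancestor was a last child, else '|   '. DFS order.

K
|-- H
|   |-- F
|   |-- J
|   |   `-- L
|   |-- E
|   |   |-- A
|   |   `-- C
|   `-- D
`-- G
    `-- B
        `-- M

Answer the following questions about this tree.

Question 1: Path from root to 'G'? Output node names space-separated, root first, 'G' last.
Answer: K G

Derivation:
Walk down from root: K -> G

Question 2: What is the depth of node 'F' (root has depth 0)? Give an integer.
Answer: 2

Derivation:
Path from root to F: K -> H -> F
Depth = number of edges = 2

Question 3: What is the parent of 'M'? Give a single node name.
Answer: B

Derivation:
Scan adjacency: M appears as child of B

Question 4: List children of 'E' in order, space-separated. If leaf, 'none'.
Answer: A C

Derivation:
Node E's children (from adjacency): A, C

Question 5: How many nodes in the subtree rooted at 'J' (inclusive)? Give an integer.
Answer: 2

Derivation:
Subtree rooted at J contains: J, L
Count = 2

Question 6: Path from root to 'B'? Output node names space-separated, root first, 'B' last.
Walk down from root: K -> G -> B

Answer: K G B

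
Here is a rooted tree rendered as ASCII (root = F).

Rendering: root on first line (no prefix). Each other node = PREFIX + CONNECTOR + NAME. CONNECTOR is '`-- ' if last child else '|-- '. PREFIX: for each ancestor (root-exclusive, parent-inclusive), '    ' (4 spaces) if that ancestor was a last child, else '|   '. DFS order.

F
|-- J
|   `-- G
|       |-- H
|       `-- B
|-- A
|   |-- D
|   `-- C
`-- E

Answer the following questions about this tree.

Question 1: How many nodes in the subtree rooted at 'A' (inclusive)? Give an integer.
Answer: 3

Derivation:
Subtree rooted at A contains: A, C, D
Count = 3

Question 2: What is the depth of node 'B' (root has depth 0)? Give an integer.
Path from root to B: F -> J -> G -> B
Depth = number of edges = 3

Answer: 3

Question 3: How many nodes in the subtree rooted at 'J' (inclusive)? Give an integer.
Answer: 4

Derivation:
Subtree rooted at J contains: B, G, H, J
Count = 4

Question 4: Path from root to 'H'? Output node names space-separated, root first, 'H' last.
Answer: F J G H

Derivation:
Walk down from root: F -> J -> G -> H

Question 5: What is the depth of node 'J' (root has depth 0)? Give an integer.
Answer: 1

Derivation:
Path from root to J: F -> J
Depth = number of edges = 1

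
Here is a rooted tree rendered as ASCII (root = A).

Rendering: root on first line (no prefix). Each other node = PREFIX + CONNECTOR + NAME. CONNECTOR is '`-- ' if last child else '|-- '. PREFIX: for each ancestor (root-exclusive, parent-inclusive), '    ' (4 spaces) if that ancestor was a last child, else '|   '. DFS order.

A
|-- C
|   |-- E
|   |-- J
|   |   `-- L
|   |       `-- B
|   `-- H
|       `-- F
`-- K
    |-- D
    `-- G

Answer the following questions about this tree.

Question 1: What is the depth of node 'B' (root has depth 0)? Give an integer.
Answer: 4

Derivation:
Path from root to B: A -> C -> J -> L -> B
Depth = number of edges = 4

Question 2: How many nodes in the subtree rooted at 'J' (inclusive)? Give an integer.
Subtree rooted at J contains: B, J, L
Count = 3

Answer: 3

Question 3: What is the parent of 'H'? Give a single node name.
Scan adjacency: H appears as child of C

Answer: C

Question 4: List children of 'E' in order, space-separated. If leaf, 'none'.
Node E's children (from adjacency): (leaf)

Answer: none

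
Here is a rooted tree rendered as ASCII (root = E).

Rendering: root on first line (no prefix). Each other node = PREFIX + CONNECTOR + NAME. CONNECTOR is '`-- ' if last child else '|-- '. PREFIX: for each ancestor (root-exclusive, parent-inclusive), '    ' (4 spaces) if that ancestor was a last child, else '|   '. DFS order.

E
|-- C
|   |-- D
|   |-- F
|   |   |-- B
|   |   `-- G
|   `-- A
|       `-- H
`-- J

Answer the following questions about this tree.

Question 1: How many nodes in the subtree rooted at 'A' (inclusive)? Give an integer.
Subtree rooted at A contains: A, H
Count = 2

Answer: 2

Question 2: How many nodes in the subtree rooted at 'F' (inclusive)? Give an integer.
Answer: 3

Derivation:
Subtree rooted at F contains: B, F, G
Count = 3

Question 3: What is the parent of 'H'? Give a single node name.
Scan adjacency: H appears as child of A

Answer: A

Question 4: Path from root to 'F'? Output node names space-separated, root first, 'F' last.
Walk down from root: E -> C -> F

Answer: E C F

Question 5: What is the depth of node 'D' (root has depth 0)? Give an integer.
Path from root to D: E -> C -> D
Depth = number of edges = 2

Answer: 2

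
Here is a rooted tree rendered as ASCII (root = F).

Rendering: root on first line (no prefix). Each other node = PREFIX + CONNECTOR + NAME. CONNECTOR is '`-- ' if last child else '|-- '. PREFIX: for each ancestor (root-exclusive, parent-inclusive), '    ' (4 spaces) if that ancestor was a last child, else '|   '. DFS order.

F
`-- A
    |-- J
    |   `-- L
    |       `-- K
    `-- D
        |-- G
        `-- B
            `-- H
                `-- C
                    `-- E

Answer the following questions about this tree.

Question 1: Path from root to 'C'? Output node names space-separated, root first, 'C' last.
Answer: F A D B H C

Derivation:
Walk down from root: F -> A -> D -> B -> H -> C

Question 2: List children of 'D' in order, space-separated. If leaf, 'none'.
Node D's children (from adjacency): G, B

Answer: G B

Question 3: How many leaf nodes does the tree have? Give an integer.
Leaves (nodes with no children): E, G, K

Answer: 3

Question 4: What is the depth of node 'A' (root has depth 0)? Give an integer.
Path from root to A: F -> A
Depth = number of edges = 1

Answer: 1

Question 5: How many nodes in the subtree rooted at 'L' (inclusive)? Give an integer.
Answer: 2

Derivation:
Subtree rooted at L contains: K, L
Count = 2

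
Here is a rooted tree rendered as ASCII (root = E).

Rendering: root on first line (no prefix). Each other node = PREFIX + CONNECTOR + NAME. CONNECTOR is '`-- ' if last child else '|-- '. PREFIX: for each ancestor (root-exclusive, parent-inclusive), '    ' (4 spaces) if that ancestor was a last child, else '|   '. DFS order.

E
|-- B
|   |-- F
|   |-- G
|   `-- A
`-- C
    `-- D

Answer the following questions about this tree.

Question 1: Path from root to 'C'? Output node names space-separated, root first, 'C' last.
Walk down from root: E -> C

Answer: E C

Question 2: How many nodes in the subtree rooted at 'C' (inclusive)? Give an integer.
Subtree rooted at C contains: C, D
Count = 2

Answer: 2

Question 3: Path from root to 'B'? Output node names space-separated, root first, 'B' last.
Answer: E B

Derivation:
Walk down from root: E -> B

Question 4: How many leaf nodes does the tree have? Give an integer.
Leaves (nodes with no children): A, D, F, G

Answer: 4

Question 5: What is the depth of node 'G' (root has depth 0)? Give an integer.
Path from root to G: E -> B -> G
Depth = number of edges = 2

Answer: 2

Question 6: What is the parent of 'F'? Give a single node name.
Answer: B

Derivation:
Scan adjacency: F appears as child of B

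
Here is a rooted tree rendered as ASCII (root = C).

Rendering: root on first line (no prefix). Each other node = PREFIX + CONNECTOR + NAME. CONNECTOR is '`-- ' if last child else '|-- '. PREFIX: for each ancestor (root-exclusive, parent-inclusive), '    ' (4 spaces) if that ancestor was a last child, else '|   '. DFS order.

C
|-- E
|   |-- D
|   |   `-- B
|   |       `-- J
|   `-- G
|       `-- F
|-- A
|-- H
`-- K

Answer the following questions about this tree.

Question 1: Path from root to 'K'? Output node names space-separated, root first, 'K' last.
Answer: C K

Derivation:
Walk down from root: C -> K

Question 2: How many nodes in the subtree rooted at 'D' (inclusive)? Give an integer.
Subtree rooted at D contains: B, D, J
Count = 3

Answer: 3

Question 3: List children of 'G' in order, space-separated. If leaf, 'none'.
Node G's children (from adjacency): F

Answer: F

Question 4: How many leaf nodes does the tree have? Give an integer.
Answer: 5

Derivation:
Leaves (nodes with no children): A, F, H, J, K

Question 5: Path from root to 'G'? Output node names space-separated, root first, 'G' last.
Walk down from root: C -> E -> G

Answer: C E G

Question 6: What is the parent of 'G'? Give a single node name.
Answer: E

Derivation:
Scan adjacency: G appears as child of E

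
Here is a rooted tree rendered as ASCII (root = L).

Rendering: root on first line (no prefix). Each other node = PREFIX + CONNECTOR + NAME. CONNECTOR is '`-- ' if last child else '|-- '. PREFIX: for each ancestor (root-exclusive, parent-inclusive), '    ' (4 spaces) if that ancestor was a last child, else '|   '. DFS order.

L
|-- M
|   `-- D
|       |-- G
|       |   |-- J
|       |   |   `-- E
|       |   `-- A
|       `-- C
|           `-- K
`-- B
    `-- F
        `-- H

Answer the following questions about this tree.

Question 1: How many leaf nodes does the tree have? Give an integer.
Answer: 4

Derivation:
Leaves (nodes with no children): A, E, H, K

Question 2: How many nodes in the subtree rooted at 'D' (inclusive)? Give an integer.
Answer: 7

Derivation:
Subtree rooted at D contains: A, C, D, E, G, J, K
Count = 7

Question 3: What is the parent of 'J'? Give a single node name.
Answer: G

Derivation:
Scan adjacency: J appears as child of G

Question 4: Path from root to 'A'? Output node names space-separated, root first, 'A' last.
Walk down from root: L -> M -> D -> G -> A

Answer: L M D G A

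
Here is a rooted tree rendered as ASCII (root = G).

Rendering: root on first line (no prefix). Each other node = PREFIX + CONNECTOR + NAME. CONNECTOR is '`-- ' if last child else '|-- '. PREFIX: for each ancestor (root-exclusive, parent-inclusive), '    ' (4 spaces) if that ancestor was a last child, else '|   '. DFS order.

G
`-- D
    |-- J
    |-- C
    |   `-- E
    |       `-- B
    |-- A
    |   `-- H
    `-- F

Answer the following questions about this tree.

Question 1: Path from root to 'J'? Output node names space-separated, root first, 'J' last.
Walk down from root: G -> D -> J

Answer: G D J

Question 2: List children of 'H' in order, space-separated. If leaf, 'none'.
Node H's children (from adjacency): (leaf)

Answer: none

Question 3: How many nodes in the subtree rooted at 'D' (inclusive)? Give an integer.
Answer: 8

Derivation:
Subtree rooted at D contains: A, B, C, D, E, F, H, J
Count = 8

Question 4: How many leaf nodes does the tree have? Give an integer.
Leaves (nodes with no children): B, F, H, J

Answer: 4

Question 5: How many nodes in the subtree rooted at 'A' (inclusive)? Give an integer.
Subtree rooted at A contains: A, H
Count = 2

Answer: 2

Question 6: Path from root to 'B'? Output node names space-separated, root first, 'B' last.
Answer: G D C E B

Derivation:
Walk down from root: G -> D -> C -> E -> B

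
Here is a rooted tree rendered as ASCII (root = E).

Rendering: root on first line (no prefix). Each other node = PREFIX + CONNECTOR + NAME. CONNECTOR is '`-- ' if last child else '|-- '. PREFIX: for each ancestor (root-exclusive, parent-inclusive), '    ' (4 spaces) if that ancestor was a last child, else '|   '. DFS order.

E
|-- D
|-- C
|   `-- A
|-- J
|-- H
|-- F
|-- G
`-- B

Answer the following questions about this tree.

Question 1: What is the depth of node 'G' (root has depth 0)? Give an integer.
Answer: 1

Derivation:
Path from root to G: E -> G
Depth = number of edges = 1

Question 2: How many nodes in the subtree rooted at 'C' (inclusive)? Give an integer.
Subtree rooted at C contains: A, C
Count = 2

Answer: 2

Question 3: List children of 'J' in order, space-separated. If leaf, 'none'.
Answer: none

Derivation:
Node J's children (from adjacency): (leaf)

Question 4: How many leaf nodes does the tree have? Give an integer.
Leaves (nodes with no children): A, B, D, F, G, H, J

Answer: 7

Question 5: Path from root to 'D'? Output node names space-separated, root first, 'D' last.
Walk down from root: E -> D

Answer: E D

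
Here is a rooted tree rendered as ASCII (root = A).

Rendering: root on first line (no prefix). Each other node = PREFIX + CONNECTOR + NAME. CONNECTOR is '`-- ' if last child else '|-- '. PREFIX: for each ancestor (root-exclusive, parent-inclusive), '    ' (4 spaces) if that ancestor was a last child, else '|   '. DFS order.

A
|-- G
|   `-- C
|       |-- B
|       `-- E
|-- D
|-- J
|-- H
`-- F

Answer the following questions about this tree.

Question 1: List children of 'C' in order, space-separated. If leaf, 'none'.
Node C's children (from adjacency): B, E

Answer: B E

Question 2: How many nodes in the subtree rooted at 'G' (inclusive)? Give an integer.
Subtree rooted at G contains: B, C, E, G
Count = 4

Answer: 4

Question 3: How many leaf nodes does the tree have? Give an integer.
Leaves (nodes with no children): B, D, E, F, H, J

Answer: 6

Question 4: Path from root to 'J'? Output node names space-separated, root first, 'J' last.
Walk down from root: A -> J

Answer: A J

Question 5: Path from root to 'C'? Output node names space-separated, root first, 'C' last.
Answer: A G C

Derivation:
Walk down from root: A -> G -> C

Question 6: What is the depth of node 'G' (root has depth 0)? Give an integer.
Path from root to G: A -> G
Depth = number of edges = 1

Answer: 1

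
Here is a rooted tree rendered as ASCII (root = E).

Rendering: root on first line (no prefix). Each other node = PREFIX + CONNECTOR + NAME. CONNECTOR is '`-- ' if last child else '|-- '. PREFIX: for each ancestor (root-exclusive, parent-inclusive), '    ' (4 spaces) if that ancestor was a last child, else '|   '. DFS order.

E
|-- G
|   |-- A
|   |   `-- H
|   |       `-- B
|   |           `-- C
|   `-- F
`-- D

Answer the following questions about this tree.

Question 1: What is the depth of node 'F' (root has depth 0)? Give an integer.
Path from root to F: E -> G -> F
Depth = number of edges = 2

Answer: 2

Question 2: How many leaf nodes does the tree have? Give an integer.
Leaves (nodes with no children): C, D, F

Answer: 3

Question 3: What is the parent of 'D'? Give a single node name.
Scan adjacency: D appears as child of E

Answer: E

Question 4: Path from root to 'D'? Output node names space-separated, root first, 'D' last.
Answer: E D

Derivation:
Walk down from root: E -> D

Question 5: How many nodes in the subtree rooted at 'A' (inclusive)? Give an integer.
Answer: 4

Derivation:
Subtree rooted at A contains: A, B, C, H
Count = 4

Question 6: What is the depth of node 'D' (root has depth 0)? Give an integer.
Path from root to D: E -> D
Depth = number of edges = 1

Answer: 1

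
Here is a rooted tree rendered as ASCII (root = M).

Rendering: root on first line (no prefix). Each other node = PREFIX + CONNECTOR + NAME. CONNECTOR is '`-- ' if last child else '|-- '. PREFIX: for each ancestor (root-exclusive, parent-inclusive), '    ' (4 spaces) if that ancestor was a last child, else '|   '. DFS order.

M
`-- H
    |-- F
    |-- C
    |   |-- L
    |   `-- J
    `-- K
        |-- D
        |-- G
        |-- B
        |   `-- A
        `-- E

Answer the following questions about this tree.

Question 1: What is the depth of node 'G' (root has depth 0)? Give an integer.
Answer: 3

Derivation:
Path from root to G: M -> H -> K -> G
Depth = number of edges = 3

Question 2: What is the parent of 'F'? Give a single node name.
Answer: H

Derivation:
Scan adjacency: F appears as child of H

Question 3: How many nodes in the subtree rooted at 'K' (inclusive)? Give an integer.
Answer: 6

Derivation:
Subtree rooted at K contains: A, B, D, E, G, K
Count = 6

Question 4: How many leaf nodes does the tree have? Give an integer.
Answer: 7

Derivation:
Leaves (nodes with no children): A, D, E, F, G, J, L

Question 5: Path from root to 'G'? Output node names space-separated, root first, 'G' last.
Walk down from root: M -> H -> K -> G

Answer: M H K G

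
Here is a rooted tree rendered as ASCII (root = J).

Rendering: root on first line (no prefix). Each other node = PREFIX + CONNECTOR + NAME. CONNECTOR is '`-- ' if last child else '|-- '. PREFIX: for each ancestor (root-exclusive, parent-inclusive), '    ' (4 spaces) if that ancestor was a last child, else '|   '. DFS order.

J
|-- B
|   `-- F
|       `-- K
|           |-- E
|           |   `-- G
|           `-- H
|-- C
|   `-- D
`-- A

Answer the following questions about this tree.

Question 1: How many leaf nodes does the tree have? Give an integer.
Leaves (nodes with no children): A, D, G, H

Answer: 4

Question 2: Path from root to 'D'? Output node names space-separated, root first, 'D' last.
Answer: J C D

Derivation:
Walk down from root: J -> C -> D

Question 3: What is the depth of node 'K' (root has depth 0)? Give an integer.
Path from root to K: J -> B -> F -> K
Depth = number of edges = 3

Answer: 3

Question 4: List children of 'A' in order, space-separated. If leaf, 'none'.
Node A's children (from adjacency): (leaf)

Answer: none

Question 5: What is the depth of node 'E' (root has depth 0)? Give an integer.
Path from root to E: J -> B -> F -> K -> E
Depth = number of edges = 4

Answer: 4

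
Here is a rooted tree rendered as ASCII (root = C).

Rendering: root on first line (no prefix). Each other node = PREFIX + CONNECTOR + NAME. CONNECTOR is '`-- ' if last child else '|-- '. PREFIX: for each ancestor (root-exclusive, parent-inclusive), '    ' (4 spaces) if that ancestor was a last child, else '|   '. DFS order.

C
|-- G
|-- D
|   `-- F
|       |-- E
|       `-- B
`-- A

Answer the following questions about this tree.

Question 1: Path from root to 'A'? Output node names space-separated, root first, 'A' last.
Answer: C A

Derivation:
Walk down from root: C -> A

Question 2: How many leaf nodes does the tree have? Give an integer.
Answer: 4

Derivation:
Leaves (nodes with no children): A, B, E, G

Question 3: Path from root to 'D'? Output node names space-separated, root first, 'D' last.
Answer: C D

Derivation:
Walk down from root: C -> D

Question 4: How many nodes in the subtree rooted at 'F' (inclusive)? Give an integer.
Subtree rooted at F contains: B, E, F
Count = 3

Answer: 3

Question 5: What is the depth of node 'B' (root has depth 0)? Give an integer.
Answer: 3

Derivation:
Path from root to B: C -> D -> F -> B
Depth = number of edges = 3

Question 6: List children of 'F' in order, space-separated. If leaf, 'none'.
Node F's children (from adjacency): E, B

Answer: E B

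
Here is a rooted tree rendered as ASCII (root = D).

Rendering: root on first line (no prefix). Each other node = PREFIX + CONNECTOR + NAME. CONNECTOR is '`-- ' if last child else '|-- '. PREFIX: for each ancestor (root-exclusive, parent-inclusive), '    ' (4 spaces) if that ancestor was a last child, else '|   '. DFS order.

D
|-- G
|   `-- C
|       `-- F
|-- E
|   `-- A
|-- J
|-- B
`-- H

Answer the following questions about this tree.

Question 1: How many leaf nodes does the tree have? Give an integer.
Leaves (nodes with no children): A, B, F, H, J

Answer: 5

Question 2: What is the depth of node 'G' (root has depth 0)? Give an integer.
Path from root to G: D -> G
Depth = number of edges = 1

Answer: 1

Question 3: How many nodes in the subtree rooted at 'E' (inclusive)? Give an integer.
Subtree rooted at E contains: A, E
Count = 2

Answer: 2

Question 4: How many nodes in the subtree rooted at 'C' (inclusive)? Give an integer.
Subtree rooted at C contains: C, F
Count = 2

Answer: 2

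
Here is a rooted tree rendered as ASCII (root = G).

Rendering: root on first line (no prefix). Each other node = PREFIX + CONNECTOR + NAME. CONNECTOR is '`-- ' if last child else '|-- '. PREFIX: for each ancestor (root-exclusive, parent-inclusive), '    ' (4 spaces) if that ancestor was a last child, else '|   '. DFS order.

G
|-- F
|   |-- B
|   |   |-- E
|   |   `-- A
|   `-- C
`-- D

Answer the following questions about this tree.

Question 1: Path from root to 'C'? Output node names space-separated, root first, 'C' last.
Walk down from root: G -> F -> C

Answer: G F C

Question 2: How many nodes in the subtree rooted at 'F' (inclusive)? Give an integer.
Answer: 5

Derivation:
Subtree rooted at F contains: A, B, C, E, F
Count = 5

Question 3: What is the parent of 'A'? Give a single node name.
Answer: B

Derivation:
Scan adjacency: A appears as child of B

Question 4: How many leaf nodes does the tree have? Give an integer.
Leaves (nodes with no children): A, C, D, E

Answer: 4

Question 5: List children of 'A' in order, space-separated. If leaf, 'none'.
Answer: none

Derivation:
Node A's children (from adjacency): (leaf)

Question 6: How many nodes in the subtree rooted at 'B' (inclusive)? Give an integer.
Subtree rooted at B contains: A, B, E
Count = 3

Answer: 3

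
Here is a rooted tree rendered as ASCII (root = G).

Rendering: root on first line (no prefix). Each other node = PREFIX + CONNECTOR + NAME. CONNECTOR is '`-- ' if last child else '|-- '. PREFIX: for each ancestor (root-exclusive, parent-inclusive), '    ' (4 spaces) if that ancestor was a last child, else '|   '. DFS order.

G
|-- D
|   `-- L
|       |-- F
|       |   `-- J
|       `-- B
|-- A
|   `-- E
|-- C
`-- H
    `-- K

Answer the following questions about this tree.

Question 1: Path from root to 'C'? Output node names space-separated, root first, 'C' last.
Answer: G C

Derivation:
Walk down from root: G -> C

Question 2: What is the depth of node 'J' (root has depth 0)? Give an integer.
Path from root to J: G -> D -> L -> F -> J
Depth = number of edges = 4

Answer: 4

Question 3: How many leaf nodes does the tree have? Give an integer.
Answer: 5

Derivation:
Leaves (nodes with no children): B, C, E, J, K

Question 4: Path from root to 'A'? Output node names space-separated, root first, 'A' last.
Answer: G A

Derivation:
Walk down from root: G -> A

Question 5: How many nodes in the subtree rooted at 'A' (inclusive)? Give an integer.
Answer: 2

Derivation:
Subtree rooted at A contains: A, E
Count = 2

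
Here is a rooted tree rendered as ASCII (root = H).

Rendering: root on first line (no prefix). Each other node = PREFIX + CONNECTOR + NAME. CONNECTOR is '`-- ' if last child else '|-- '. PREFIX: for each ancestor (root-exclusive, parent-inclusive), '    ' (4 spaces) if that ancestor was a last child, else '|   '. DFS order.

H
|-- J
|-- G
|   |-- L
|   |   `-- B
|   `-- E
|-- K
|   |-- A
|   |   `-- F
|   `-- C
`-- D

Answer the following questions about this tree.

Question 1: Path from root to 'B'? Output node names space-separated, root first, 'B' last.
Answer: H G L B

Derivation:
Walk down from root: H -> G -> L -> B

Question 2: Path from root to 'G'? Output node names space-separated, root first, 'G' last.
Answer: H G

Derivation:
Walk down from root: H -> G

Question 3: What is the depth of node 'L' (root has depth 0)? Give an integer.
Path from root to L: H -> G -> L
Depth = number of edges = 2

Answer: 2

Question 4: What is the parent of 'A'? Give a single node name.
Answer: K

Derivation:
Scan adjacency: A appears as child of K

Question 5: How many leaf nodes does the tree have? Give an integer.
Answer: 6

Derivation:
Leaves (nodes with no children): B, C, D, E, F, J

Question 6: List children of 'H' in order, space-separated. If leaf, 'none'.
Answer: J G K D

Derivation:
Node H's children (from adjacency): J, G, K, D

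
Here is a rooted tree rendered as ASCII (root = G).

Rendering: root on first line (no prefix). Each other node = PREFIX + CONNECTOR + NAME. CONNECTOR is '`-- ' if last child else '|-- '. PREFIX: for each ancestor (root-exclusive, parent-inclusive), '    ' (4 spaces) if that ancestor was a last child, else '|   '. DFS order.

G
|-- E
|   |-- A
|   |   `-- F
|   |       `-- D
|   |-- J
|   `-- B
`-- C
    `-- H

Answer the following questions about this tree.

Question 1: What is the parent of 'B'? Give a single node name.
Answer: E

Derivation:
Scan adjacency: B appears as child of E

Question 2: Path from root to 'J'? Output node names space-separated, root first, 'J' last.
Walk down from root: G -> E -> J

Answer: G E J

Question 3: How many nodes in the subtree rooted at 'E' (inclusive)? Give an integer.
Subtree rooted at E contains: A, B, D, E, F, J
Count = 6

Answer: 6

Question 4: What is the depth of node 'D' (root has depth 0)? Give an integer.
Path from root to D: G -> E -> A -> F -> D
Depth = number of edges = 4

Answer: 4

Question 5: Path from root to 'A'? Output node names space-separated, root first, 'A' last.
Answer: G E A

Derivation:
Walk down from root: G -> E -> A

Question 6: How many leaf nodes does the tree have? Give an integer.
Leaves (nodes with no children): B, D, H, J

Answer: 4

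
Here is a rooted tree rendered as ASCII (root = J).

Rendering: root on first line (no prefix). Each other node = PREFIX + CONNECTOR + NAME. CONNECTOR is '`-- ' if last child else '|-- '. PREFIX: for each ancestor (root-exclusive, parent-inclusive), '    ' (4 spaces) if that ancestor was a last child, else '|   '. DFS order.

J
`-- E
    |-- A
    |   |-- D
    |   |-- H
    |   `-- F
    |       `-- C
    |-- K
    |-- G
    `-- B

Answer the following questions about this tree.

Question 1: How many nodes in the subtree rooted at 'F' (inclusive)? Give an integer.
Answer: 2

Derivation:
Subtree rooted at F contains: C, F
Count = 2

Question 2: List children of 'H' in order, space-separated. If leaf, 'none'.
Node H's children (from adjacency): (leaf)

Answer: none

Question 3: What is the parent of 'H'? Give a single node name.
Answer: A

Derivation:
Scan adjacency: H appears as child of A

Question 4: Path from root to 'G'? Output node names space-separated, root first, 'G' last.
Walk down from root: J -> E -> G

Answer: J E G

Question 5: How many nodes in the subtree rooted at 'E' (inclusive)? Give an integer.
Subtree rooted at E contains: A, B, C, D, E, F, G, H, K
Count = 9

Answer: 9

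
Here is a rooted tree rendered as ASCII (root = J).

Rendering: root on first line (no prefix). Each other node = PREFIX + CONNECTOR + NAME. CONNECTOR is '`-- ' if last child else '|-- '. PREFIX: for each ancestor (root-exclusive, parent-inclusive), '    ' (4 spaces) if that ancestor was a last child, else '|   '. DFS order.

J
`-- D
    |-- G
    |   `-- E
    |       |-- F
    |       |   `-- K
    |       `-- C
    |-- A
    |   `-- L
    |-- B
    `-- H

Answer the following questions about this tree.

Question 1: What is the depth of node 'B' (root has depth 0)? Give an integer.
Answer: 2

Derivation:
Path from root to B: J -> D -> B
Depth = number of edges = 2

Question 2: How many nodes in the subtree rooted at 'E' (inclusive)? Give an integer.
Subtree rooted at E contains: C, E, F, K
Count = 4

Answer: 4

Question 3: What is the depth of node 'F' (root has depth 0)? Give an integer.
Path from root to F: J -> D -> G -> E -> F
Depth = number of edges = 4

Answer: 4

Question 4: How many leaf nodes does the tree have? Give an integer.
Answer: 5

Derivation:
Leaves (nodes with no children): B, C, H, K, L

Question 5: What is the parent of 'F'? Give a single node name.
Answer: E

Derivation:
Scan adjacency: F appears as child of E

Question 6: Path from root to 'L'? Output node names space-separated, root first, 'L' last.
Walk down from root: J -> D -> A -> L

Answer: J D A L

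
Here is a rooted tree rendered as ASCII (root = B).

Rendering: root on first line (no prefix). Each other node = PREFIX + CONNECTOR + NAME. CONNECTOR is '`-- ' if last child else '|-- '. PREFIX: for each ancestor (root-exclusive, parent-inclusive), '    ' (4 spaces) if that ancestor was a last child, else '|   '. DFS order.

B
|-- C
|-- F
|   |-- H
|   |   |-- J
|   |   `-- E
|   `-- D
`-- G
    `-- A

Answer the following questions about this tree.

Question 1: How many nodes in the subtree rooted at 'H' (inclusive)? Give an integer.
Subtree rooted at H contains: E, H, J
Count = 3

Answer: 3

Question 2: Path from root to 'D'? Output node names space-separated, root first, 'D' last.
Answer: B F D

Derivation:
Walk down from root: B -> F -> D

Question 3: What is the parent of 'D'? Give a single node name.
Scan adjacency: D appears as child of F

Answer: F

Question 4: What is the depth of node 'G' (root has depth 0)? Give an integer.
Answer: 1

Derivation:
Path from root to G: B -> G
Depth = number of edges = 1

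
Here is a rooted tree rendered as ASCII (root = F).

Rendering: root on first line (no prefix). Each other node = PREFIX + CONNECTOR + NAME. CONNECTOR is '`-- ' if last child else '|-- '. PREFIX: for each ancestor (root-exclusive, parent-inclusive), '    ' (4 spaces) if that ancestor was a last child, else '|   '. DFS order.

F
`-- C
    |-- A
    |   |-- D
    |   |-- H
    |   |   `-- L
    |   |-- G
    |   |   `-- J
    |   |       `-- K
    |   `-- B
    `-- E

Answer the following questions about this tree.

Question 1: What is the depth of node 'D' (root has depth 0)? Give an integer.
Path from root to D: F -> C -> A -> D
Depth = number of edges = 3

Answer: 3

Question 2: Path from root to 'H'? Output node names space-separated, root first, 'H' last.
Answer: F C A H

Derivation:
Walk down from root: F -> C -> A -> H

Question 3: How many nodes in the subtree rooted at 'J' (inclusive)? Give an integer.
Answer: 2

Derivation:
Subtree rooted at J contains: J, K
Count = 2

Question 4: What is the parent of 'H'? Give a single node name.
Scan adjacency: H appears as child of A

Answer: A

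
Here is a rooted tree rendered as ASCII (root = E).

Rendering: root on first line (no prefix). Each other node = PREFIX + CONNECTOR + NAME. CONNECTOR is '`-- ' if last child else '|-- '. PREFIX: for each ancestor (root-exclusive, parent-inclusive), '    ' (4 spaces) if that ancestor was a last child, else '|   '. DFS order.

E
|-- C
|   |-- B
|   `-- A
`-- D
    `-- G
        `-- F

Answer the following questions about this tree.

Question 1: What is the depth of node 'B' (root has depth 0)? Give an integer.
Answer: 2

Derivation:
Path from root to B: E -> C -> B
Depth = number of edges = 2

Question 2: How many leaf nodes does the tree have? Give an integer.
Answer: 3

Derivation:
Leaves (nodes with no children): A, B, F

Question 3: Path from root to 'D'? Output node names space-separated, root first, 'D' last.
Answer: E D

Derivation:
Walk down from root: E -> D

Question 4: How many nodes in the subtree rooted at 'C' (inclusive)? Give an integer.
Subtree rooted at C contains: A, B, C
Count = 3

Answer: 3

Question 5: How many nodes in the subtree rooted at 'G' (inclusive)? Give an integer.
Answer: 2

Derivation:
Subtree rooted at G contains: F, G
Count = 2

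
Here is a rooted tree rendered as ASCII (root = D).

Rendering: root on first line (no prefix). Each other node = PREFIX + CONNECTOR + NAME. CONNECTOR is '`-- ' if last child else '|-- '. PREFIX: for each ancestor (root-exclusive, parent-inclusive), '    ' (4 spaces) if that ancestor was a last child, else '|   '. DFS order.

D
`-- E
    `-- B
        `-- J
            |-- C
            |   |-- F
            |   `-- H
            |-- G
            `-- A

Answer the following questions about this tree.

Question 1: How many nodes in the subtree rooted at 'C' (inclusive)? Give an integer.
Subtree rooted at C contains: C, F, H
Count = 3

Answer: 3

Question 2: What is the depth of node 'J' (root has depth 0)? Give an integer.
Answer: 3

Derivation:
Path from root to J: D -> E -> B -> J
Depth = number of edges = 3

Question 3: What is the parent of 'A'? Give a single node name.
Scan adjacency: A appears as child of J

Answer: J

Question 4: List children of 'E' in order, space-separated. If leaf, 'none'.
Node E's children (from adjacency): B

Answer: B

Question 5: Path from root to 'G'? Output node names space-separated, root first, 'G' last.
Answer: D E B J G

Derivation:
Walk down from root: D -> E -> B -> J -> G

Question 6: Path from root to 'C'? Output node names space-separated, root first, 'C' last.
Answer: D E B J C

Derivation:
Walk down from root: D -> E -> B -> J -> C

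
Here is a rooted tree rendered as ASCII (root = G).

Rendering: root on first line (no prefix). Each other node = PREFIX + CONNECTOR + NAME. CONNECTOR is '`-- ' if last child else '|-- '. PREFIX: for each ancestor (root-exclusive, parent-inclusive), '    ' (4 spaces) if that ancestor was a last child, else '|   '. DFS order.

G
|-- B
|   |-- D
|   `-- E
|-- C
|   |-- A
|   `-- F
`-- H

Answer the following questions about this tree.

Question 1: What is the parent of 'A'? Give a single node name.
Scan adjacency: A appears as child of C

Answer: C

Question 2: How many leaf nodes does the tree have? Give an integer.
Answer: 5

Derivation:
Leaves (nodes with no children): A, D, E, F, H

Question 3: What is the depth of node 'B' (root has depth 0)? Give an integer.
Path from root to B: G -> B
Depth = number of edges = 1

Answer: 1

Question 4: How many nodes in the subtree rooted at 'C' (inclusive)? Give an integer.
Answer: 3

Derivation:
Subtree rooted at C contains: A, C, F
Count = 3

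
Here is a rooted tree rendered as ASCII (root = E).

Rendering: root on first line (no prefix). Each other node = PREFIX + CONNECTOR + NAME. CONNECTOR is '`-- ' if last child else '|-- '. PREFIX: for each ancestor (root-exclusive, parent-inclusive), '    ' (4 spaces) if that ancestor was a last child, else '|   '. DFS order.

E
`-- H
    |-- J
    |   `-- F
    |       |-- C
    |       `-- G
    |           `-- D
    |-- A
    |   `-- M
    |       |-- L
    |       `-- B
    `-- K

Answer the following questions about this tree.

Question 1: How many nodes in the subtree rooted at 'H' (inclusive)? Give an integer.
Answer: 11

Derivation:
Subtree rooted at H contains: A, B, C, D, F, G, H, J, K, L, M
Count = 11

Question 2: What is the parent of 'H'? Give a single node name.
Scan adjacency: H appears as child of E

Answer: E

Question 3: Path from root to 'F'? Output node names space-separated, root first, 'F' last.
Answer: E H J F

Derivation:
Walk down from root: E -> H -> J -> F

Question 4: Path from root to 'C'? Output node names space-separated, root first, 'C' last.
Answer: E H J F C

Derivation:
Walk down from root: E -> H -> J -> F -> C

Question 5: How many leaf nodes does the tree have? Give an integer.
Leaves (nodes with no children): B, C, D, K, L

Answer: 5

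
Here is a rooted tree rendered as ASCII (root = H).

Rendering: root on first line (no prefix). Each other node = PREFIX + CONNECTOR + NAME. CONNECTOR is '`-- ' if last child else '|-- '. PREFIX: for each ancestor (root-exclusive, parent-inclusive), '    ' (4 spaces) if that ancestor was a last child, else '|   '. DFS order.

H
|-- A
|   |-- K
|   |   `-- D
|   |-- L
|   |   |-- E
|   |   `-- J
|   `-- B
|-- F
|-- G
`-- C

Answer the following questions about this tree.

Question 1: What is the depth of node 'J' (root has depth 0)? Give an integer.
Answer: 3

Derivation:
Path from root to J: H -> A -> L -> J
Depth = number of edges = 3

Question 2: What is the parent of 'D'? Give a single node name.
Answer: K

Derivation:
Scan adjacency: D appears as child of K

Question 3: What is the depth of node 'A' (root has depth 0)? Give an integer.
Answer: 1

Derivation:
Path from root to A: H -> A
Depth = number of edges = 1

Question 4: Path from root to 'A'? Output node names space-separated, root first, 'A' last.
Answer: H A

Derivation:
Walk down from root: H -> A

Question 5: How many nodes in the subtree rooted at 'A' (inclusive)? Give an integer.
Answer: 7

Derivation:
Subtree rooted at A contains: A, B, D, E, J, K, L
Count = 7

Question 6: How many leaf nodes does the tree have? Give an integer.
Answer: 7

Derivation:
Leaves (nodes with no children): B, C, D, E, F, G, J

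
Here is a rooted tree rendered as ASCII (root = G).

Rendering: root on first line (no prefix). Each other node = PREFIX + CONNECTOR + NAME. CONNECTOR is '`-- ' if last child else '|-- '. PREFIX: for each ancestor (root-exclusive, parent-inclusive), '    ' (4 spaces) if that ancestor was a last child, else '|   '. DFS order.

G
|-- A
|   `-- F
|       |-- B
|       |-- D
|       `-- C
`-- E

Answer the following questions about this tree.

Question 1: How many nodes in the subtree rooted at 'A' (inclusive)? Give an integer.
Answer: 5

Derivation:
Subtree rooted at A contains: A, B, C, D, F
Count = 5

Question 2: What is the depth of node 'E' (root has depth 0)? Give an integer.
Answer: 1

Derivation:
Path from root to E: G -> E
Depth = number of edges = 1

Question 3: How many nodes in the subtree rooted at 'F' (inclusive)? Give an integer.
Answer: 4

Derivation:
Subtree rooted at F contains: B, C, D, F
Count = 4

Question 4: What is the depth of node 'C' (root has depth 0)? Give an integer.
Path from root to C: G -> A -> F -> C
Depth = number of edges = 3

Answer: 3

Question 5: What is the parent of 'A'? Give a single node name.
Scan adjacency: A appears as child of G

Answer: G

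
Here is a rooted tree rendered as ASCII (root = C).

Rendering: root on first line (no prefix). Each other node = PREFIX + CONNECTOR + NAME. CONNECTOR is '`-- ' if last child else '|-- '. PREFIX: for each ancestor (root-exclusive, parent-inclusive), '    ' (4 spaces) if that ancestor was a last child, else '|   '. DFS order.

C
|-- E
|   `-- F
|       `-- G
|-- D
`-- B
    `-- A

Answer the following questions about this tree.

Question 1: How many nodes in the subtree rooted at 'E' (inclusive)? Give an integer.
Subtree rooted at E contains: E, F, G
Count = 3

Answer: 3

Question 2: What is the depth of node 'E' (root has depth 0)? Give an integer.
Path from root to E: C -> E
Depth = number of edges = 1

Answer: 1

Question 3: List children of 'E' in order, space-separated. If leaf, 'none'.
Answer: F

Derivation:
Node E's children (from adjacency): F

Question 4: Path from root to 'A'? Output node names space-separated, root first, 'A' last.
Walk down from root: C -> B -> A

Answer: C B A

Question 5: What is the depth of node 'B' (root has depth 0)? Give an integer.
Path from root to B: C -> B
Depth = number of edges = 1

Answer: 1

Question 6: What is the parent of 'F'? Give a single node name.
Scan adjacency: F appears as child of E

Answer: E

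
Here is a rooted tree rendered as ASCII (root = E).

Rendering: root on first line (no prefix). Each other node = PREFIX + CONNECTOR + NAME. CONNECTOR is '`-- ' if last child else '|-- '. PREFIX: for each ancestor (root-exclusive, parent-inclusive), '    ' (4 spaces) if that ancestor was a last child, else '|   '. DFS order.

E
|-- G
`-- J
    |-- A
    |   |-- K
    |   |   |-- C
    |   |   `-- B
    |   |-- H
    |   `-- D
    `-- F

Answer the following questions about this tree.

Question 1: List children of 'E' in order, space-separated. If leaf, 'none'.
Answer: G J

Derivation:
Node E's children (from adjacency): G, J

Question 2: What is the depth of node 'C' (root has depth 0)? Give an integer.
Path from root to C: E -> J -> A -> K -> C
Depth = number of edges = 4

Answer: 4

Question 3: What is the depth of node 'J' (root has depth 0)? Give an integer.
Answer: 1

Derivation:
Path from root to J: E -> J
Depth = number of edges = 1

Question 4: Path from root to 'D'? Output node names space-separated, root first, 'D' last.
Answer: E J A D

Derivation:
Walk down from root: E -> J -> A -> D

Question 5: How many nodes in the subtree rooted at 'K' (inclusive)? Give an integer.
Answer: 3

Derivation:
Subtree rooted at K contains: B, C, K
Count = 3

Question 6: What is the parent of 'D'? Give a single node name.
Answer: A

Derivation:
Scan adjacency: D appears as child of A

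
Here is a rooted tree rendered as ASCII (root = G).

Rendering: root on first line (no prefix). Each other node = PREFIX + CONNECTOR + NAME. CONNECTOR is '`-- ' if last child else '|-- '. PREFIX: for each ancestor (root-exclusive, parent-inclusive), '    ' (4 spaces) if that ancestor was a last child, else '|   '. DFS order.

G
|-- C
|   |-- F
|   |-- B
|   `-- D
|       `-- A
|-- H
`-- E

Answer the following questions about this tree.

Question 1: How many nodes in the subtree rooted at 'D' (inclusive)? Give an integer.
Subtree rooted at D contains: A, D
Count = 2

Answer: 2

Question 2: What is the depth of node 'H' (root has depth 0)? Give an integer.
Path from root to H: G -> H
Depth = number of edges = 1

Answer: 1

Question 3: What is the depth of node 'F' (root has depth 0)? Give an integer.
Path from root to F: G -> C -> F
Depth = number of edges = 2

Answer: 2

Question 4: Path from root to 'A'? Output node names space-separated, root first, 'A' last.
Answer: G C D A

Derivation:
Walk down from root: G -> C -> D -> A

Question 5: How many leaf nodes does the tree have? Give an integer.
Leaves (nodes with no children): A, B, E, F, H

Answer: 5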